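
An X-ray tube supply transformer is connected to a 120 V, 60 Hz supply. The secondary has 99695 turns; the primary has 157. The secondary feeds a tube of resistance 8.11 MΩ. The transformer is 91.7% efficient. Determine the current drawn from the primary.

I_p ≈ 6.51 A

V_s = 120 × 99695/157 = 76200 V.
I_s = V_s/R = 76200/(8.11×10^6) = 0.0093958 A.
P_out = V_s I_s = 76200 × 0.0093958 = 715.96 W.
P_in = P_out/η = 715.96/0.917 = 780.76 W.
I_p = P_in/V_p = 780.76/120 = 6.51 A.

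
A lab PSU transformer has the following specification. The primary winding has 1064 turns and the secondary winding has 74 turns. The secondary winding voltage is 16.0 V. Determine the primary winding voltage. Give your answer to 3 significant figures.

V_p/V_s = N_p/N_s, so V_p = 16.0 × 1064/74 = 230 V.

V_p ≈ 230 V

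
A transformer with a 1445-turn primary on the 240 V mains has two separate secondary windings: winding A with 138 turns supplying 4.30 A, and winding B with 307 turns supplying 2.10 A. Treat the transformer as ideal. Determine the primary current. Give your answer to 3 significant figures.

I_p ≈ 0.857 A

V_A = 240 × 138/1445 = 22.920 V; V_B = 240 × 307/1445 = 50.990 V.
P_out = V_A I_A + V_B I_B = 22.920×4.30 + 50.990×2.10 = 98.558 + 107.08 = 205.64 W.
Ideal ⇒ P_in = P_out, so I_p = P_out/V_p = 205.64/240 = 0.857 A.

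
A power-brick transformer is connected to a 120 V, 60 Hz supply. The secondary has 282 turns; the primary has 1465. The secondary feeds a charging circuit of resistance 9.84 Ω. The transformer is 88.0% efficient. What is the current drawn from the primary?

V_s = 120 × 282/1465 = 23.099 V.
I_s = V_s/R = 23.099/9.84 = 2.3475 A.
P_out = V_s I_s = 23.099 × 2.3475 = 54.224 W.
P_in = P_out/η = 54.224/0.880 = 61.618 W.
I_p = P_in/V_p = 61.618/120 = 0.513 A.

I_p ≈ 0.513 A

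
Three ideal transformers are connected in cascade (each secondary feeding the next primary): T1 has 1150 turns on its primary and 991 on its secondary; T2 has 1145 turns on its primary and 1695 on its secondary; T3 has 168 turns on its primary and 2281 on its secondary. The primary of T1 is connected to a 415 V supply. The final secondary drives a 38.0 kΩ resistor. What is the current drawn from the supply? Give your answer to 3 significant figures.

I_supply ≈ 3.28 A

After T1: V = 415.00 × 991/1150 = 357.62 V.
After T2: V = 357.62 × 1695/1145 = 529.41 V.
After T3: V = 529.41 × 2281/168 = 7187.9 V.
I_load = 7187.9/38000 = 0.18916 A, so P_out = 7187.9 × 0.18916 = 1359.6 W.
All ideal ⇒ P_in = P_out, so I_supply = 1359.6/415 = 3.28 A.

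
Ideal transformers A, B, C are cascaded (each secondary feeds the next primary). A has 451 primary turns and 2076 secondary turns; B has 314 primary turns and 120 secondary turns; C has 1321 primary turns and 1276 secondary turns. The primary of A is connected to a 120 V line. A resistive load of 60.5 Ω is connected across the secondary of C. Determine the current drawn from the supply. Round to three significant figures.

I_supply ≈ 5.73 A

Secondary of A: V = 120.00 × 2076/451 = 552.37 V.
Secondary of B: V = 552.37 × 120/314 = 211.10 V.
Secondary of C: V = 211.10 × 1276/1321 = 203.91 V.
I_load = 203.91/60.5 = 3.3704 A, so P_out = 203.91 × 3.3704 = 687.24 W.
All ideal ⇒ P_in = P_out, so I_supply = 687.24/120 = 5.73 A.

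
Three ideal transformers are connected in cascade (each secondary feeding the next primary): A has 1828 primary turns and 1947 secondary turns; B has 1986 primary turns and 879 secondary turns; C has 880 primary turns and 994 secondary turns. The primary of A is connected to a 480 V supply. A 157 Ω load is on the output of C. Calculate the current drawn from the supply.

Secondary of A: V = 480.00 × 1947/1828 = 511.25 V.
Secondary of B: V = 511.25 × 879/1986 = 226.28 V.
Secondary of C: V = 226.28 × 994/880 = 255.59 V.
I_load = 255.59/157 = 1.6280 A, so P_out = 255.59 × 1.6280 = 416.09 W.
All ideal ⇒ P_in = P_out, so I_supply = 416.09/480 = 0.867 A.

I_supply ≈ 0.867 A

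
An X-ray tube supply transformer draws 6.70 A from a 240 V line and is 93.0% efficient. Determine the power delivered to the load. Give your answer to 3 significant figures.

P_out ≈ 1500 W

P_in = V_p I_p = 240 × 6.70 = 1608.0 W.
P_out = η P_in = 0.930 × 1608.0 = 1500 W.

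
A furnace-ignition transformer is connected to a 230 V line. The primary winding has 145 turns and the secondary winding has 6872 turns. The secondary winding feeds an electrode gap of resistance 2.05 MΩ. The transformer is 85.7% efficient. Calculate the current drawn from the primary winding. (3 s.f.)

V_s = 230 × 6872/145 = 10900 V.
I_s = V_s/R = 10900/(2.05×10^6) = 0.0053173 A.
P_out = V_s I_s = 10900 × 0.0053173 = 57.960 W.
P_in = P_out/η = 57.960/0.857 = 67.632 W.
I_p = P_in/V_p = 67.632/230 = 0.294 A.

I_p ≈ 0.294 A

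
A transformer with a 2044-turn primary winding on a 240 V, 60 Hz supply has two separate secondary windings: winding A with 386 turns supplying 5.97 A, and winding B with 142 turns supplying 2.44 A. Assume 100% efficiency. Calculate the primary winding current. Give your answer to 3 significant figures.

I_p ≈ 1.30 A

V_A = 240 × 386/2044 = 45.323 V; V_B = 240 × 142/2044 = 16.673 V.
P_out = V_A I_A + V_B I_B = 45.323×5.97 + 16.673×2.44 = 270.58 + 40.683 = 311.26 W.
Ideal ⇒ P_in = P_out, so I_p = P_out/V_p = 311.26/240 = 1.30 A.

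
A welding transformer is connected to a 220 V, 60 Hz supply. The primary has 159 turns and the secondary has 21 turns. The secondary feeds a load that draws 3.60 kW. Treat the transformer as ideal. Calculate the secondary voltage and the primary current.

V_s = V_p × N_s/N_p = 220 × 21/159 = 29.057 V.
I_s = P/V_s = 3600/29.057 = 123.90 A.
I_p = I_s × N_s/N_p = 123.90 × 21/159 = 16.4 A.

V_s ≈ 29.1 V, I_p ≈ 16.4 A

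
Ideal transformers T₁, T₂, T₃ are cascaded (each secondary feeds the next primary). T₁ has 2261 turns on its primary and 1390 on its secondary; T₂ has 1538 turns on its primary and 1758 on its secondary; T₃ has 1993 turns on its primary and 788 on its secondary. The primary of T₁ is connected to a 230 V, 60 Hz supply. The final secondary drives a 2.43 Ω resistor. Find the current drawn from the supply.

After T₁: V = 230.00 × 1390/2261 = 141.40 V.
After T₂: V = 141.40 × 1758/1538 = 161.62 V.
After T₃: V = 161.62 × 788/1993 = 63.903 V.
I_load = 63.903/2.43 = 26.298 A, so P_out = 63.903 × 26.298 = 1680.5 W.
All ideal ⇒ P_in = P_out, so I_supply = 1680.5/230 = 7.31 A.

I_supply ≈ 7.31 A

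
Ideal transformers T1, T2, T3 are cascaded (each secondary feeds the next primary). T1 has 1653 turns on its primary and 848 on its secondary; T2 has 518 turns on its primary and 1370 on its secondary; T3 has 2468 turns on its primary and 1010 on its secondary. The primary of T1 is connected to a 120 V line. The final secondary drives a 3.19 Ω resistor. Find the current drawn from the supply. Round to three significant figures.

After T1: V = 120.00 × 848/1653 = 61.561 V.
After T2: V = 61.561 × 1370/518 = 162.82 V.
After T3: V = 162.82 × 1010/2468 = 66.630 V.
I_load = 66.630/3.19 = 20.887 A, so P_out = 66.630 × 20.887 = 1391.7 W.
All ideal ⇒ P_in = P_out, so I_supply = 1391.7/120 = 11.6 A.

I_supply ≈ 11.6 A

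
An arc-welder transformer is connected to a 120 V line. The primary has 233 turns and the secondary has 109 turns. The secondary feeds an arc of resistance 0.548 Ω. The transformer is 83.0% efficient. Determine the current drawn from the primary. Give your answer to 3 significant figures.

I_p ≈ 57.7 A

V_s = 120 × 109/233 = 56.137 V.
I_s = V_s/R = 56.137/0.548 = 102.44 A.
P_out = V_s I_s = 56.137 × 102.44 = 5750.7 W.
P_in = P_out/η = 5750.7/0.830 = 6928.6 W.
I_p = P_in/V_p = 6928.6/120 = 57.7 A.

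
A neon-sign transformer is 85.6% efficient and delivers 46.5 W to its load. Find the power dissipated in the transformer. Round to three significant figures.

P_in = P_out/η = 46.5/0.856 = 54.3224 W.
P_loss = P_in − P_out = 54.3224 − 46.5 = 7.82 W.

P_loss ≈ 7.82 W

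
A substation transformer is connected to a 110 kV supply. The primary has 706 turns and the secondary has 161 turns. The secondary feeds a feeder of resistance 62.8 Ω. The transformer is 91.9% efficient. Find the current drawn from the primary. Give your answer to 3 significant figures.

V_s = 110000 × 161/706 = 25085 V.
I_s = V_s/R = 25085/62.8 = 399.44 A.
P_out = V_s I_s = 25085 × 399.44 = 1.0020×10^7 W.
P_in = P_out/η = 1.0020×10^7/0.919 = 1.0903×10^7 W.
I_p = P_in/V_p = 1.0903×10^7/110000 = 99.1 A.

I_p ≈ 99.1 A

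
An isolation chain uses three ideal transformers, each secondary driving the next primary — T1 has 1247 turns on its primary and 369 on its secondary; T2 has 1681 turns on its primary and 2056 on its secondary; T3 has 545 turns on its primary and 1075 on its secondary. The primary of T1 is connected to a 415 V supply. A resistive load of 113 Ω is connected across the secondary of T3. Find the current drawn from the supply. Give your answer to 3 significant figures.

Secondary of T1: V = 415.00 × 369/1247 = 122.80 V.
Secondary of T2: V = 122.80 × 2056/1681 = 150.20 V.
Secondary of T3: V = 150.20 × 1075/545 = 296.26 V.
I_load = 296.26/113 = 2.6218 A, so P_out = 296.26 × 2.6218 = 776.73 W.
All ideal ⇒ P_in = P_out, so I_supply = 776.73/415 = 1.87 A.

I_supply ≈ 1.87 A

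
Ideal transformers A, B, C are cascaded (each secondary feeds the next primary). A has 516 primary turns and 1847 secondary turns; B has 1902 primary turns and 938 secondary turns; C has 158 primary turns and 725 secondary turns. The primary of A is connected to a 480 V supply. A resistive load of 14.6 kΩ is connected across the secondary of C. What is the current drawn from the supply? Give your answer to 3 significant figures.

After A: V = 480.00 × 1847/516 = 1718.1 V.
After B: V = 1718.1 × 938/1902 = 847.33 V.
After C: V = 847.33 × 725/158 = 3888.0 V.
I_load = 3888.0/14600 = 0.26630 A, so P_out = 3888.0 × 0.26630 = 1035.4 W.
All ideal ⇒ P_in = P_out, so I_supply = 1035.4/480 = 2.16 A.

I_supply ≈ 2.16 A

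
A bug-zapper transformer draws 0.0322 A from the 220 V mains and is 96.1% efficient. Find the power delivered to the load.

P_out ≈ 6.81 W

P_in = V_p I_p = 220 × 0.0322 = 7.0840 W.
P_out = η P_in = 0.961 × 7.0840 = 6.81 W.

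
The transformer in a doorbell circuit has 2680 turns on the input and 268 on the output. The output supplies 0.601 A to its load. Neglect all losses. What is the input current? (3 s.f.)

For an ideal transformer I_in/I_out = N_out/N_in, so I_in = 0.601 × 268/2680 = 0.0601 A.

I_in ≈ 0.0601 A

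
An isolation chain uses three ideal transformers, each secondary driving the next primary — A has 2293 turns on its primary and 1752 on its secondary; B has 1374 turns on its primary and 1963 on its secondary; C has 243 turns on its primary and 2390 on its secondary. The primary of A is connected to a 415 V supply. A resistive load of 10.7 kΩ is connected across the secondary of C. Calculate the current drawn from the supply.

I_supply ≈ 4.47 A

After A: V = 415.00 × 1752/2293 = 317.09 V.
After B: V = 317.09 × 1963/1374 = 453.01 V.
After C: V = 453.01 × 2390/243 = 4455.6 V.
I_load = 4455.6/10700 = 0.41641 A, so P_out = 4455.6 × 0.41641 = 1855.3 W.
All ideal ⇒ P_in = P_out, so I_supply = 1855.3/415 = 4.47 A.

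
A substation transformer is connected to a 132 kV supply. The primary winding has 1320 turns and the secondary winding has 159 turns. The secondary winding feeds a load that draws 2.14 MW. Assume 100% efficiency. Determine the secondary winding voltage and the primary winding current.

V_s = V_p × N_s/N_p = 132000 × 159/1320 = 15900 V.
I_s = P/V_s = 2.14×10^6/15900 = 134.59 A.
I_p = I_s × N_s/N_p = 134.59 × 159/1320 = 16.2 A.

V_s ≈ 15900 V, I_p ≈ 16.2 A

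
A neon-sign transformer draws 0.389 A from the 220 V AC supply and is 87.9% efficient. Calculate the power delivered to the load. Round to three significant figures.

P_out ≈ 75.2 W

P_in = V_p I_p = 220 × 0.389 = 85.580 W.
P_out = η P_in = 0.879 × 85.580 = 75.2 W.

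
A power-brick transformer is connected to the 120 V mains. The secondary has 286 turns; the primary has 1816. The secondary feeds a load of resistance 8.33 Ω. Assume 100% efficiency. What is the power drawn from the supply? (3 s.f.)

P ≈ 42.9 W

V_s = V_p × N_s/N_p = 120 × 286/1816 = 18.899 V.
I_s = V_s/R = 18.899/8.33 = 2.2687 A.
I_p = I_s × N_s/N_p = 2.2687 × 286/1816 = 0.35730 A.
P = V_p I_p = 120 × 0.35730 = 42.9 W.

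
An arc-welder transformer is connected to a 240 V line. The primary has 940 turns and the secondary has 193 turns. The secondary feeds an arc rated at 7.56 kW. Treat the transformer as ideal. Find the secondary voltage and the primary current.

V_s = V_p × N_s/N_p = 240 × 193/940 = 49.277 V.
I_s = P/V_s = 7560/49.277 = 153.42 A.
I_p = I_s × N_s/N_p = 153.42 × 193/940 = 31.5 A.

V_s ≈ 49.3 V, I_p ≈ 31.5 A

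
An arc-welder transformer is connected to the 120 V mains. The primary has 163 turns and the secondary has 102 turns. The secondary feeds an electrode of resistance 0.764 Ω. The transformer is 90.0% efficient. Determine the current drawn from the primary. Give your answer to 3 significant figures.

I_p ≈ 68.3 A

V_s = 120 × 102/163 = 75.092 V.
I_s = V_s/R = 75.092/0.764 = 98.288 A.
P_out = V_s I_s = 75.092 × 98.288 = 7380.6 W.
P_in = P_out/η = 7380.6/0.900 = 8200.7 W.
I_p = P_in/V_p = 8200.7/120 = 68.3 A.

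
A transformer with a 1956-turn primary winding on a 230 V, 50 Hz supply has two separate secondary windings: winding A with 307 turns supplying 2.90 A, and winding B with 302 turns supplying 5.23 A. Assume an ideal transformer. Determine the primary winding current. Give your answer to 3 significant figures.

V_A = 230 × 307/1956 = 36.099 V; V_B = 230 × 302/1956 = 35.511 V.
P_out = V_A I_A + V_B I_B = 36.099×2.90 + 35.511×5.23 = 104.69 + 185.72 = 290.41 W.
Ideal ⇒ P_in = P_out, so I_p = P_out/V_p = 290.41/230 = 1.26 A.

I_p ≈ 1.26 A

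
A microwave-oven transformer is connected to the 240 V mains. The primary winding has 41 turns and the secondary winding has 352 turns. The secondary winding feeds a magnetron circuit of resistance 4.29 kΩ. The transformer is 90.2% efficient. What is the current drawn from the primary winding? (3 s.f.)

I_p ≈ 4.57 A

V_s = 240 × 352/41 = 2060.5 V.
I_s = V_s/R = 2060.5/4290 = 0.48030 A.
P_out = V_s I_s = 2060.5 × 0.48030 = 989.65 W.
P_in = P_out/η = 989.65/0.902 = 1097.2 W.
I_p = P_in/V_p = 1097.2/240 = 4.57 A.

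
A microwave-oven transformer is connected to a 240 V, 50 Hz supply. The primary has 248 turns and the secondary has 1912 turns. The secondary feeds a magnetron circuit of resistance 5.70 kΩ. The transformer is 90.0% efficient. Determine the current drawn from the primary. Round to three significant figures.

V_s = 240 × 1912/248 = 1850.3 V.
I_s = V_s/R = 1850.3/5700 = 0.32462 A.
P_out = V_s I_s = 1850.3 × 0.32462 = 600.65 W.
P_in = P_out/η = 600.65/0.900 = 667.39 W.
I_p = P_in/V_p = 667.39/240 = 2.78 A.

I_p ≈ 2.78 A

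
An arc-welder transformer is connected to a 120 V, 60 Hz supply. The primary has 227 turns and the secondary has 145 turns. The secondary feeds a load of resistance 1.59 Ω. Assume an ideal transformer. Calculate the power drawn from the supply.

P ≈ 3700 W

V_s = V_p × N_s/N_p = 120 × 145/227 = 76.652 V.
I_s = V_s/R = 76.652/1.59 = 48.209 A.
I_p = I_s × N_s/N_p = 48.209 × 145/227 = 30.794 A.
P = V_p I_p = 120 × 30.794 = 3700 W.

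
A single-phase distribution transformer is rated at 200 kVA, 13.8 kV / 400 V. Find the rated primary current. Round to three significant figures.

I_p ≈ 14.5 A

I_p = S/V_p = 200000/13800 = 14.5 A.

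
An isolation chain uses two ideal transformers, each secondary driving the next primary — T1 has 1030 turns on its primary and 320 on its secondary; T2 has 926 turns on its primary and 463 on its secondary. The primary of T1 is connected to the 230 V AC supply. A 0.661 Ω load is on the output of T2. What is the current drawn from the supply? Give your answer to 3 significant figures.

After T1: V = 230.00 × 320/1030 = 71.456 V.
After T2: V = 71.456 × 463/926 = 35.728 V.
I_load = 35.728/0.661 = 54.052 A, so P_out = 35.728 × 54.052 = 1931.2 W.
All ideal ⇒ P_in = P_out, so I_supply = 1931.2/230 = 8.40 A.

I_supply ≈ 8.40 A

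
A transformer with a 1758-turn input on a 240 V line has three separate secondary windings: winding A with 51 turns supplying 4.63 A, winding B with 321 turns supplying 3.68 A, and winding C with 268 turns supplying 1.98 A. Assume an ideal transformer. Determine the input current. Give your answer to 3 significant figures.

V_A = 240 × 51/1758 = 6.9625 V; V_B = 240 × 321/1758 = 43.823 V; V_C = 240 × 268/1758 = 36.587 V.
P_out = V_A I_A + V_B I_B + V_C I_C = 6.9625×4.63 + 43.823×3.68 + 36.587×1.98 = 32.236 + 161.27 + 72.442 = 265.95 W.
Ideal ⇒ P_in = P_out, so I_in = P_out/V_in = 265.95/240 = 1.11 A.

I_in ≈ 1.11 A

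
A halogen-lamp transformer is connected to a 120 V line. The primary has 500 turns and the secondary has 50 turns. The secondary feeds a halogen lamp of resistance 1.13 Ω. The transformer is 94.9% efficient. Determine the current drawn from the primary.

I_p ≈ 1.12 A

V_s = 120 × 50/500 = 12.000 V.
I_s = V_s/R = 12.000/1.13 = 10.619 A.
P_out = V_s I_s = 12.000 × 10.619 = 127.43 W.
P_in = P_out/η = 127.43/0.949 = 134.28 W.
I_p = P_in/V_p = 134.28/120 = 1.12 A.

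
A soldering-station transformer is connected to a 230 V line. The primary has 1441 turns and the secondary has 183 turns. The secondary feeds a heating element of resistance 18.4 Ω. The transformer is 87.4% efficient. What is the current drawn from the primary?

I_p ≈ 0.231 A

V_s = 230 × 183/1441 = 29.209 V.
I_s = V_s/R = 29.209/18.4 = 1.5874 A.
P_out = V_s I_s = 29.209 × 1.5874 = 46.367 W.
P_in = P_out/η = 46.367/0.874 = 53.052 W.
I_p = P_in/V_p = 53.052/230 = 0.231 A.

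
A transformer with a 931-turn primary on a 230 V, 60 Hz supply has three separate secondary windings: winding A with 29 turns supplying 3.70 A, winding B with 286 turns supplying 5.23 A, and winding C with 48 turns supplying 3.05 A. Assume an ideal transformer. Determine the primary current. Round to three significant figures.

V_A = 230 × 29/931 = 7.1643 V; V_B = 230 × 286/931 = 70.655 V; V_C = 230 × 48/931 = 11.858 V.
P_out = V_A I_A + V_B I_B + V_C I_C = 7.1643×3.70 + 70.655×5.23 + 11.858×3.05 = 26.508 + 369.53 + 36.168 = 432.20 W.
Ideal ⇒ P_in = P_out, so I_p = P_out/V_p = 432.20/230 = 1.88 A.

I_p ≈ 1.88 A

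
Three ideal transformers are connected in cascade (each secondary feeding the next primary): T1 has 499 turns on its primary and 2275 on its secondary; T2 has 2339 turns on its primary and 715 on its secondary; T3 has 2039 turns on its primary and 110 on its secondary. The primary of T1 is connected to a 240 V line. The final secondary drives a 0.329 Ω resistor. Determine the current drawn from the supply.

Secondary of T1: V = 240.00 × 2275/499 = 1094.2 V.
Secondary of T2: V = 1094.2 × 715/2339 = 334.48 V.
Secondary of T3: V = 334.48 × 110/2039 = 18.044 V.
I_load = 18.044/0.329 = 54.846 A, so P_out = 18.044 × 54.846 = 989.67 W.
All ideal ⇒ P_in = P_out, so I_supply = 989.67/240 = 4.12 A.

I_supply ≈ 4.12 A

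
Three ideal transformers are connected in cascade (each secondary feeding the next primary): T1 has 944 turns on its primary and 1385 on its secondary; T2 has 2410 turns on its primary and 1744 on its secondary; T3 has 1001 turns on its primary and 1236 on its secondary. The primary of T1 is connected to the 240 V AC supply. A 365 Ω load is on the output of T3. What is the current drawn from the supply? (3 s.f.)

I_supply ≈ 1.13 A

Secondary of T1: V = 240.00 × 1385/944 = 352.12 V.
Secondary of T2: V = 352.12 × 1744/2410 = 254.81 V.
Secondary of T3: V = 254.81 × 1236/1001 = 314.63 V.
I_load = 314.63/365 = 0.86201 A, so P_out = 314.63 × 0.86201 = 271.21 W.
All ideal ⇒ P_in = P_out, so I_supply = 271.21/240 = 1.13 A.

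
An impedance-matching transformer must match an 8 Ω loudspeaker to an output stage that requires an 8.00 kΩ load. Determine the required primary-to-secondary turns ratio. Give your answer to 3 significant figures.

Z_p/Z_s = (N_p/N_s)², so N_p/N_s = √(8000/8) = √1000 = 31.6.

N_p/N_s ≈ 31.6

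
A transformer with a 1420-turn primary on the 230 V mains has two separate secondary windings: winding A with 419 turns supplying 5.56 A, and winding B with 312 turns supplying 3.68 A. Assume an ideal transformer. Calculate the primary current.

I_p ≈ 2.45 A

V_A = 230 × 419/1420 = 67.866 V; V_B = 230 × 312/1420 = 50.535 V.
P_out = V_A I_A + V_B I_B = 67.866×5.56 + 50.535×3.68 = 377.34 + 185.97 = 563.31 W.
Ideal ⇒ P_in = P_out, so I_p = P_out/V_p = 563.31/230 = 2.45 A.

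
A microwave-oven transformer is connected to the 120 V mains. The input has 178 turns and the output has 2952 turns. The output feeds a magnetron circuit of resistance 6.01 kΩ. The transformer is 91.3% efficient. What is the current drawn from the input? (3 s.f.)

V_out = 120 × 2952/178 = 1990.1 V.
I_out = V_out/R = 1990.1/6010 = 0.33113 A.
P_out = V_out I_out = 1990.1 × 0.33113 = 658.99 W.
P_in = P_out/η = 658.99/0.913 = 721.79 W.
I_in = P_in/V_in = 721.79/120 = 6.01 A.

I_in ≈ 6.01 A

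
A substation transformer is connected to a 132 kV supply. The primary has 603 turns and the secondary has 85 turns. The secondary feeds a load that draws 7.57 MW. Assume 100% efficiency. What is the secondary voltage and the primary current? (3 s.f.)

V_s ≈ 18600 V, I_p ≈ 57.3 A

V_s = V_p × N_s/N_p = 132000 × 85/603 = 18607 V.
I_s = P/V_s = 7.57×10^6/18607 = 406.84 A.
I_p = I_s × N_s/N_p = 406.84 × 85/603 = 57.3 A.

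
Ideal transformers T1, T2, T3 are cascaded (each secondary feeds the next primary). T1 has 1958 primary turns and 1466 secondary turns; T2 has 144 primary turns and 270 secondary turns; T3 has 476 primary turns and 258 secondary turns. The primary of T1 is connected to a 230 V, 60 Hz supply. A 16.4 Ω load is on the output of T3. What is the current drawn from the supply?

Secondary of T1: V = 230.00 × 1466/1958 = 172.21 V.
Secondary of T2: V = 172.21 × 270/144 = 322.89 V.
Secondary of T3: V = 322.89 × 258/476 = 175.01 V.
I_load = 175.01/16.4 = 10.671 A, so P_out = 175.01 × 10.671 = 1867.6 W.
All ideal ⇒ P_in = P_out, so I_supply = 1867.6/230 = 8.12 A.

I_supply ≈ 8.12 A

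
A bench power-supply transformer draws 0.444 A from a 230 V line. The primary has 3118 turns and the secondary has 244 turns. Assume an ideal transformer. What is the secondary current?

I_s ≈ 5.67 A

I_s/I_p = N_p/N_s, so I_s = 0.444 × 3118/244 = 5.67 A.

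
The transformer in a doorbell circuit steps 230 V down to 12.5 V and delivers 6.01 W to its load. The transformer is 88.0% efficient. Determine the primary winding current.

I_p ≈ 0.0297 A

P_in = P_out/η = 6.01/0.880 = 6.8295 W.
I_p = P_in/V_p = 6.8295/230 = 0.0297 A.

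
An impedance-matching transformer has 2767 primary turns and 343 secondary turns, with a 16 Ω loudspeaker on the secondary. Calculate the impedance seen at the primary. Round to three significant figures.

Z_p ≈ 1040 Ω

Z_p = (N_p/N_s)² × Z_s = (2767/343)² × 16 = 1040 Ω.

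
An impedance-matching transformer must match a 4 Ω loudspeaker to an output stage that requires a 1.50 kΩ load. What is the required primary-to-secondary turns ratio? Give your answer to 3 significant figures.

N_p/N_s ≈ 19.4

Z_p/Z_s = (N_p/N_s)², so N_p/N_s = √(1500/4) = √375 = 19.4.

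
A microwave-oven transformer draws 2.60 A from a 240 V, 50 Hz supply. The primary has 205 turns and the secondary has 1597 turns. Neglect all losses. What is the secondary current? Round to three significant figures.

I_s/I_p = N_p/N_s, so I_s = 2.60 × 205/1597 = 0.334 A.

I_s ≈ 0.334 A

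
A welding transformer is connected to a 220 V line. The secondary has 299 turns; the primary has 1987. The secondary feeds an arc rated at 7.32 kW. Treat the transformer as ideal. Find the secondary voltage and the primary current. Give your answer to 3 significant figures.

V_s = V_p × N_s/N_p = 220 × 299/1987 = 33.105 V.
I_s = P/V_s = 7320/33.105 = 221.11 A.
I_p = I_s × N_s/N_p = 221.11 × 299/1987 = 33.3 A.

V_s ≈ 33.1 V, I_p ≈ 33.3 A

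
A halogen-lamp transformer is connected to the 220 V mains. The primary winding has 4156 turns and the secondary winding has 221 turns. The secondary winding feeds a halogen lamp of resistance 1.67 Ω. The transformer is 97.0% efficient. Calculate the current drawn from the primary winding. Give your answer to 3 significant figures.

V_s = 220 × 221/4156 = 11.699 V.
I_s = V_s/R = 11.699/1.67 = 7.0052 A.
P_out = V_s I_s = 11.699 × 7.0052 = 81.953 W.
P_in = P_out/η = 81.953/0.970 = 84.487 W.
I_p = P_in/V_p = 84.487/220 = 0.384 A.

I_p ≈ 0.384 A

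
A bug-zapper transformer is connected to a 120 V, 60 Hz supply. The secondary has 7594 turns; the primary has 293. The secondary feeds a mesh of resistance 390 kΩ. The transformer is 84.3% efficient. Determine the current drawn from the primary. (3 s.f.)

V_s = 120 × 7594/293 = 3110.2 V.
I_s = V_s/R = 3110.2/390000 = 0.0079748 A.
P_out = V_s I_s = 3110.2 × 0.0079748 = 24.803 W.
P_in = P_out/η = 24.803/0.843 = 29.422 W.
I_p = P_in/V_p = 29.422/120 = 0.245 A.

I_p ≈ 0.245 A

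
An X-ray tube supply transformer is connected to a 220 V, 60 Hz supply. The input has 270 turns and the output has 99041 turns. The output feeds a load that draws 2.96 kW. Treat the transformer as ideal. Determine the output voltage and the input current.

V_out ≈ 80700 V, I_in ≈ 13.5 A

V_out = V_in × N_out/N_in = 220 × 99041/270 = 80700 V.
I_out = P/V_out = 2960/80700 = 0.036679 A.
I_in = I_out × N_out/N_in = 0.036679 × 99041/270 = 13.5 A.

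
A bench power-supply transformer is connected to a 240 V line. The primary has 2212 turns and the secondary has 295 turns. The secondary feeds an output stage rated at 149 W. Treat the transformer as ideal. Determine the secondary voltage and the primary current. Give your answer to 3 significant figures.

V_s = V_p × N_s/N_p = 240 × 295/2212 = 32.007 V.
I_s = P/V_s = 149/32.007 = 4.6552 A.
I_p = I_s × N_s/N_p = 4.6552 × 295/2212 = 0.621 A.

V_s ≈ 32.0 V, I_p ≈ 0.621 A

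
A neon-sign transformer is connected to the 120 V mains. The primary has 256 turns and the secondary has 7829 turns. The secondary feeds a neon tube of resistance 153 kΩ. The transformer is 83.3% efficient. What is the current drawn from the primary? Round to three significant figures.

I_p ≈ 0.881 A

V_s = 120 × 7829/256 = 3669.8 V.
I_s = V_s/R = 3669.8/153000 = 0.023986 A.
P_out = V_s I_s = 3669.8 × 0.023986 = 88.025 W.
P_in = P_out/η = 88.025/0.833 = 105.67 W.
I_p = P_in/V_p = 105.67/120 = 0.881 A.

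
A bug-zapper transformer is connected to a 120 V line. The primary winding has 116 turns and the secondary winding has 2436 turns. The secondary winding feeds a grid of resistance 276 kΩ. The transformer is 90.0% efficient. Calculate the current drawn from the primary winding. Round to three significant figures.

I_p ≈ 0.213 A

V_s = 120 × 2436/116 = 2520.0 V.
I_s = V_s/R = 2520.0/276000 = 0.0091304 A.
P_out = V_s I_s = 2520.0 × 0.0091304 = 23.009 W.
P_in = P_out/η = 23.009/0.900 = 25.565 W.
I_p = P_in/V_p = 25.565/120 = 0.213 A.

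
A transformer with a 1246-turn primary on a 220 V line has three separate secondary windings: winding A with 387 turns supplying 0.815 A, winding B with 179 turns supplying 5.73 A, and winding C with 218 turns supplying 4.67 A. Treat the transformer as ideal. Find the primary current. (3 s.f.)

I_p ≈ 1.89 A

V_A = 220 × 387/1246 = 68.331 V; V_B = 220 × 179/1246 = 31.605 V; V_C = 220 × 218/1246 = 38.491 V.
P_out = V_A I_A + V_B I_B + V_C I_C = 68.331×0.815 + 31.605×5.73 + 38.491×4.67 = 55.689 + 181.10 + 179.75 = 416.54 W.
Ideal ⇒ P_in = P_out, so I_p = P_out/V_p = 416.54/220 = 1.89 A.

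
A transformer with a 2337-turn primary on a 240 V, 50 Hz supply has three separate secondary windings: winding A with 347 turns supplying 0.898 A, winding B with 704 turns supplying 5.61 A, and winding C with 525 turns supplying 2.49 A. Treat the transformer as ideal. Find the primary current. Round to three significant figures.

V_A = 240 × 347/2337 = 35.635 V; V_B = 240 × 704/2337 = 72.298 V; V_C = 240 × 525/2337 = 53.915 V.
P_out = V_A I_A + V_B I_B + V_C I_C = 35.635×0.898 + 72.298×5.61 + 53.915×2.49 = 32.001 + 405.59 + 134.25 = 571.84 W.
Ideal ⇒ P_in = P_out, so I_p = P_out/V_p = 571.84/240 = 2.38 A.

I_p ≈ 2.38 A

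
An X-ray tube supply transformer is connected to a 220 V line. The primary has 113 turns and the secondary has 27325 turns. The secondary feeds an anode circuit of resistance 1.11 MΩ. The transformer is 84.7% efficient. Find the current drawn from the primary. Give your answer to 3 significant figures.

I_p ≈ 13.7 A

V_s = 220 × 27325/113 = 53199 V.
I_s = V_s/R = 53199/(1.11×10^6) = 0.047927 A.
P_out = V_s I_s = 53199 × 0.047927 = 2549.7 W.
P_in = P_out/η = 2549.7/0.847 = 3010.2 W.
I_p = P_in/V_p = 3010.2/220 = 13.7 A.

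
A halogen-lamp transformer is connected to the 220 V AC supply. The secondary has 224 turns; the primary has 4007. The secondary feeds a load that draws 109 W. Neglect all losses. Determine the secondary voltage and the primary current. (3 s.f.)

V_s = V_p × N_s/N_p = 220 × 224/4007 = 12.298 V.
I_s = P/V_s = 109/12.298 = 8.8629 A.
I_p = I_s × N_s/N_p = 8.8629 × 224/4007 = 0.495 A.

V_s ≈ 12.3 V, I_p ≈ 0.495 A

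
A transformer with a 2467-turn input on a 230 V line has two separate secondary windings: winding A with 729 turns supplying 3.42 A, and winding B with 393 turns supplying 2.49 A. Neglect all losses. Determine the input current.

I_in ≈ 1.41 A

V_A = 230 × 729/2467 = 67.965 V; V_B = 230 × 393/2467 = 36.640 V.
P_out = V_A I_A + V_B I_B = 67.965×3.42 + 36.640×2.49 = 232.44 + 91.233 = 323.67 W.
Ideal ⇒ P_in = P_out, so I_in = P_out/V_in = 323.67/230 = 1.41 A.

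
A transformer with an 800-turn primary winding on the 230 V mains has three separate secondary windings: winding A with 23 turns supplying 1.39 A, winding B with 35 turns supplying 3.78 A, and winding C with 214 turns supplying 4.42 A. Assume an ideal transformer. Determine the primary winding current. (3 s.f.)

V_A = 230 × 23/800 = 6.6125 V; V_B = 230 × 35/800 = 10.062 V; V_C = 230 × 214/800 = 61.525 V.
P_out = V_A I_A + V_B I_B + V_C I_C = 6.6125×1.39 + 10.062×3.78 + 61.525×4.42 = 9.1914 + 38.036 + 271.94 = 319.17 W.
Ideal ⇒ P_in = P_out, so I_p = P_out/V_p = 319.17/230 = 1.39 A.

I_p ≈ 1.39 A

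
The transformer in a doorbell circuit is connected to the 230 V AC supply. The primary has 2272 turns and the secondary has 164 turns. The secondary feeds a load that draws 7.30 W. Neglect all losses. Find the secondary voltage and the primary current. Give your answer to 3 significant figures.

V_s ≈ 16.6 V, I_p ≈ 0.0317 A

V_s = V_p × N_s/N_p = 230 × 164/2272 = 16.602 V.
I_s = P/V_s = 7.30/16.602 = 0.43970 A.
I_p = I_s × N_s/N_p = 0.43970 × 164/2272 = 0.0317 A.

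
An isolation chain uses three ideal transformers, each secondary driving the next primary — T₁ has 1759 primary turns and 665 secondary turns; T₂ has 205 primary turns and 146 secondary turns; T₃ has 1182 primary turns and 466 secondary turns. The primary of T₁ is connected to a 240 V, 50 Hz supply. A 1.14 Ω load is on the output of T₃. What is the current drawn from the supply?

I_supply ≈ 2.37 A

After T₁: V = 240.00 × 665/1759 = 90.733 V.
After T₂: V = 90.733 × 146/205 = 64.620 V.
After T₃: V = 64.620 × 466/1182 = 25.476 V.
I_load = 25.476/1.14 = 22.348 A, so P_out = 25.476 × 22.348 = 569.33 W.
All ideal ⇒ P_in = P_out, so I_supply = 569.33/240 = 2.37 A.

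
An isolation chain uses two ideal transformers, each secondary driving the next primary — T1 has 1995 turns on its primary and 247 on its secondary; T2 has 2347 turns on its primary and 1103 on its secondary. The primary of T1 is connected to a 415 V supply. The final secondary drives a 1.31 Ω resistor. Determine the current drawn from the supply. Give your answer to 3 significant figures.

After T1: V = 415.00 × 247/1995 = 51.381 V.
After T2: V = 51.381 × 1103/2347 = 24.147 V.
I_load = 24.147/1.31 = 18.433 A, so P_out = 24.147 × 18.433 = 445.10 W.
All ideal ⇒ P_in = P_out, so I_supply = 445.10/415 = 1.07 A.

I_supply ≈ 1.07 A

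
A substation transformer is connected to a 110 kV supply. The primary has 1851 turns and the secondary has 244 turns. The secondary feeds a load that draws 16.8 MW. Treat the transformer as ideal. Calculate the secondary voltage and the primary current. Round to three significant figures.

V_s = V_p × N_s/N_p = 110000 × 244/1851 = 14500 V.
I_s = P/V_s = 1.68×10^7/14500 = 1158.6 A.
I_p = I_s × N_s/N_p = 1158.6 × 244/1851 = 153 A.

V_s ≈ 14500 V, I_p ≈ 153 A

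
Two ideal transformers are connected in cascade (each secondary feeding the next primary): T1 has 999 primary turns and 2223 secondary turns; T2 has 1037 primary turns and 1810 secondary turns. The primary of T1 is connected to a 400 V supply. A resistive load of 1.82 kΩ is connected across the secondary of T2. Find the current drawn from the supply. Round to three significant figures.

I_supply ≈ 3.32 A

Secondary of T1: V = 400.00 × 2223/999 = 890.09 V.
Secondary of T2: V = 890.09 × 1810/1037 = 1553.6 V.
I_load = 1553.6/1820 = 0.85362 A, so P_out = 1553.6 × 0.85362 = 1326.2 W.
All ideal ⇒ P_in = P_out, so I_supply = 1326.2/400 = 3.32 A.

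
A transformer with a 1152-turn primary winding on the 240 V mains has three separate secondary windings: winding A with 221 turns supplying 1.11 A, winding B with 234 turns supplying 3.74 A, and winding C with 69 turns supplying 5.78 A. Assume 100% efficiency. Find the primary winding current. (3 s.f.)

I_p ≈ 1.32 A

V_A = 240 × 221/1152 = 46.042 V; V_B = 240 × 234/1152 = 48.750 V; V_C = 240 × 69/1152 = 14.375 V.
P_out = V_A I_A + V_B I_B + V_C I_C = 46.042×1.11 + 48.750×3.74 + 14.375×5.78 = 51.106 + 182.33 + 83.088 = 316.52 W.
Ideal ⇒ P_in = P_out, so I_p = P_out/V_p = 316.52/240 = 1.32 A.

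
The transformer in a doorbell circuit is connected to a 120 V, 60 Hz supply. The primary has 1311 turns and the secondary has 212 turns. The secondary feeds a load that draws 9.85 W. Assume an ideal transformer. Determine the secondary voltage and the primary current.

V_s ≈ 19.4 V, I_p ≈ 0.0821 A

V_s = V_p × N_s/N_p = 120 × 212/1311 = 19.405 V.
I_s = P/V_s = 9.85/19.405 = 0.50760 A.
I_p = I_s × N_s/N_p = 0.50760 × 212/1311 = 0.0821 A.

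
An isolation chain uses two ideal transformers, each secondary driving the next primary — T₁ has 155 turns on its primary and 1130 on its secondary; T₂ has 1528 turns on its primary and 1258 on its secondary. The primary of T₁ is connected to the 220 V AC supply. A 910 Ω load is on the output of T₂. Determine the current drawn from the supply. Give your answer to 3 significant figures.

I_supply ≈ 8.71 A

Secondary of T₁: V = 220.00 × 1130/155 = 1603.9 V.
Secondary of T₂: V = 1603.9 × 1258/1528 = 1320.5 V.
I_load = 1320.5/910 = 1.4511 A, so P_out = 1320.5 × 1.4511 = 1916.1 W.
All ideal ⇒ P_in = P_out, so I_supply = 1916.1/220 = 8.71 A.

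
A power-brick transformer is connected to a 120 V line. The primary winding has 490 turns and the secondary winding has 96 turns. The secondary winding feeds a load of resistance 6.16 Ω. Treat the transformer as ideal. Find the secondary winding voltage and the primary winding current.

V_s ≈ 23.5 V, I_p ≈ 0.748 A

V_s = V_p × N_s/N_p = 120 × 96/490 = 23.510 V.
I_s = V_s/R = 23.510/6.16 = 3.8166 A.
I_p = I_s × N_s/N_p = 3.8166 × 96/490 = 0.748 A.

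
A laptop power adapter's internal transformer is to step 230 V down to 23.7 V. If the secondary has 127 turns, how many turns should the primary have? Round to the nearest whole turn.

N_p = 1232 turns

N_p/N_s = V_p/V_s, so N_p = 127 × 230/23.7 = 1232.5 ≈ 1232 turns.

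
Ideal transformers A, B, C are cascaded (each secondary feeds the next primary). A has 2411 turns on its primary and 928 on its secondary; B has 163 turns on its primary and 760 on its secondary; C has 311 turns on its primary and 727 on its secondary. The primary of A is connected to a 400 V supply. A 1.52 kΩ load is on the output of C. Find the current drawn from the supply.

I_supply ≈ 4.63 A

After A: V = 400.00 × 928/2411 = 153.96 V.
After B: V = 153.96 × 760/163 = 717.86 V.
After C: V = 717.86 × 727/311 = 1678.1 V.
I_load = 1678.1/1520 = 1.1040 A, so P_out = 1678.1 × 1.1040 = 1852.6 W.
All ideal ⇒ P_in = P_out, so I_supply = 1852.6/400 = 4.63 A.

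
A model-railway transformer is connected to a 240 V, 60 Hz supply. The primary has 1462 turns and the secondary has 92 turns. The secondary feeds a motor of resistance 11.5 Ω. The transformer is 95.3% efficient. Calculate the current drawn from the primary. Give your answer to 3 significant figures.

I_p ≈ 0.0867 A

V_s = 240 × 92/1462 = 15.103 V.
I_s = V_s/R = 15.103/11.5 = 1.3133 A.
P_out = V_s I_s = 15.103 × 1.3133 = 19.834 W.
P_in = P_out/η = 19.834/0.953 = 20.812 W.
I_p = P_in/V_p = 20.812/240 = 0.0867 A.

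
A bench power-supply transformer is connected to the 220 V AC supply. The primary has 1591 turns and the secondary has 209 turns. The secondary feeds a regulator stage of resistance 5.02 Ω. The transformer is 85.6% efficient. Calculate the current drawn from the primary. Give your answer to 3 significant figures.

I_p ≈ 0.883 A

V_s = 220 × 209/1591 = 28.900 V.
I_s = V_s/R = 28.900/5.02 = 5.7570 A.
P_out = V_s I_s = 28.900 × 5.7570 = 166.38 W.
P_in = P_out/η = 166.38/0.856 = 194.37 W.
I_p = P_in/V_p = 194.37/220 = 0.883 A.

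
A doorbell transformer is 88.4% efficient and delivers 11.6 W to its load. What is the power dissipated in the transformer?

P_loss ≈ 1.52 W

P_in = P_out/η = 11.6/0.884 = 13.1222 W.
P_loss = P_in − P_out = 13.1222 − 11.6 = 1.52 W.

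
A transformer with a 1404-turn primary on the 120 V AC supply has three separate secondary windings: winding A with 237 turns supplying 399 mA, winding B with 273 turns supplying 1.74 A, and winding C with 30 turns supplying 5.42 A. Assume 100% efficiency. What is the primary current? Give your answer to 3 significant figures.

V_A = 120 × 237/1404 = 20.256 V; V_B = 120 × 273/1404 = 23.333 V; V_C = 120 × 30/1404 = 2.5641 V.
P_out = V_A I_A + V_B I_B + V_C I_C = 20.256×0.399 + 23.333×1.74 + 2.5641×5.42 = 8.0823 + 40.600 + 13.897 = 62.580 W.
Ideal ⇒ P_in = P_out, so I_p = P_out/V_p = 62.580/120 = 0.521 A.

I_p ≈ 0.521 A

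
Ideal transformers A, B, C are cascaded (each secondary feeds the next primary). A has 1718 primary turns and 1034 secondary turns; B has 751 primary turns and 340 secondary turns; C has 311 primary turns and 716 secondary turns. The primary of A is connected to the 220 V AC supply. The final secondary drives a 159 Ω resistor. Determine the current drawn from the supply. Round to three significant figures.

I_supply ≈ 0.545 A

After A: V = 220.00 × 1034/1718 = 132.41 V.
After B: V = 132.41 × 340/751 = 59.946 V.
After C: V = 59.946 × 716/311 = 138.01 V.
I_load = 138.01/159 = 0.86799 A, so P_out = 138.01 × 0.86799 = 119.79 W.
All ideal ⇒ P_in = P_out, so I_supply = 119.79/220 = 0.545 A.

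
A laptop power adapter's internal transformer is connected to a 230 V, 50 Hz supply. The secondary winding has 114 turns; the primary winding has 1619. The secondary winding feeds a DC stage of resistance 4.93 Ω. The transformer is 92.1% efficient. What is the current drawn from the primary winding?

V_s = 230 × 114/1619 = 16.195 V.
I_s = V_s/R = 16.195/4.93 = 3.2850 A.
P_out = V_s I_s = 16.195 × 3.2850 = 53.202 W.
P_in = P_out/η = 53.202/0.921 = 57.765 W.
I_p = P_in/V_p = 57.765/230 = 0.251 A.

I_p ≈ 0.251 A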